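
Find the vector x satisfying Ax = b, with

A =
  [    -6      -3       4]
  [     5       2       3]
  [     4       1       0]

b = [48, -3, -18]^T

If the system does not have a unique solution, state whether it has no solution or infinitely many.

x_1 = -5, x_2 = 2, x_3 = 6

Row-reduce the augmented matrix:
R1 ← R1 / (-6).
R2 ← R2 − 5·R1.
R3 ← R3 − 4·R1.
R2 ← R2 / (-1/2).
R1 ← R1 − 1/2·R2.
R3 ← R3 + 1·R2.
R3 ← R3 / (-10).
R1 ← R1 − 17/3·R3.
R2 ← R2 + 38/3·R3.
Reading off the reduced rows gives x_1 = -5, x_2 = 2, x_3 = 6.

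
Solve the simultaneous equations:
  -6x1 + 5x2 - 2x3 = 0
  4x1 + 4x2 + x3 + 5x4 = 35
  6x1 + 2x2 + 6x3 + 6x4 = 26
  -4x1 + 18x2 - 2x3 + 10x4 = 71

Row-reduce:
R1 ← R1 / (-6).
R2 ← R2 − 4·R1.
R3 ← R3 − 6·R1.
R4 ← R4 + 4·R1.
R2 ← R2 / (22/3).
R1 ← R1 + 5/6·R2.
R3 ← R3 − 7·R2.
R4 ← R4 − 44/3·R2.
R3 ← R3 / (95/22).
R1 ← R1 − 13/44·R3.
R2 ← R2 + 1/22·R3.
Row 4 reduces to 0 = 1, a contradiction. The system is inconsistent.

no solution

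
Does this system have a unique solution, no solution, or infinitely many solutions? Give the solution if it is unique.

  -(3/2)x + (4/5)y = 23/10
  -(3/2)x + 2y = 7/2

x = -1, y = 1

Row-reduce the augmented matrix:
R1 ← R1 / (-3/2).
R2 ← R2 + 3/2·R1.
R2 ← R2 / (6/5).
R1 ← R1 + 8/15·R2.
Reading off the reduced rows gives x = -1, y = 1.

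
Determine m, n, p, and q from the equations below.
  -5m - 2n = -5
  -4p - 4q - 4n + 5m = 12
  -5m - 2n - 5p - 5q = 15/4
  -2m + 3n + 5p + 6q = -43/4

Row-reduce the augmented matrix:
R1 ← R1 / (-5).
R2 ← R2 − 5·R1.
R3 ← R3 + 5·R1.
R4 ← R4 + 2·R1.
R2 ← R2 / (-6).
R1 ← R1 − 2/5·R2.
R4 ← R4 − 19/5·R2.
R3 ← R3 / (-5).
R1 ← R1 + 4/15·R3.
R2 ← R2 − 2/3·R3.
R4 ← R4 − 37/15·R3.
R3 ← R3 − 1·R4.
Reading off the reduced rows gives m = 1, n = 0, p = -7/4, q = 0.

m = 1, n = 0, p = -7/4, q = 0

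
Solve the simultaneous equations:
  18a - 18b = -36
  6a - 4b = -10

a = -1, b = 1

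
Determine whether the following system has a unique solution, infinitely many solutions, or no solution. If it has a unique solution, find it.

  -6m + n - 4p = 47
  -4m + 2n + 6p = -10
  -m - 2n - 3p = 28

m = -6, n = -5, p = -4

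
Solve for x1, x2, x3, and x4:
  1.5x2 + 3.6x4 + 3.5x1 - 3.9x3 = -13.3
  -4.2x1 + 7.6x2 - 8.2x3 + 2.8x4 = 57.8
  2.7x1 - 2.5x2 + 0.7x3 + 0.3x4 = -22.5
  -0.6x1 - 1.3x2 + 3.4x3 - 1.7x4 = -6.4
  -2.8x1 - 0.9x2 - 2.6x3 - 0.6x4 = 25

x1 = -5, x2 = 2, x3 = -4, x4 = -4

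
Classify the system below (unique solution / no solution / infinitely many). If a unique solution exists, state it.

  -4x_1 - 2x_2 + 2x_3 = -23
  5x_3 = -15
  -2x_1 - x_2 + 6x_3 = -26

no solution

Row-reduce:
R1 ← R1 / (-4).
R3 ← R3 + 2·R1.
R2 ← R2 / (5).
R1 ← R1 + 1/2·R2.
R3 ← R3 − 5·R2.
Row 3 reduces to 0 = 1/2, a contradiction. The system is inconsistent.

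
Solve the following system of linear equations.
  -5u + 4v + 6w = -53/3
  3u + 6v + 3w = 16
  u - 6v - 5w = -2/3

u = 7/3, v = 3, w = -3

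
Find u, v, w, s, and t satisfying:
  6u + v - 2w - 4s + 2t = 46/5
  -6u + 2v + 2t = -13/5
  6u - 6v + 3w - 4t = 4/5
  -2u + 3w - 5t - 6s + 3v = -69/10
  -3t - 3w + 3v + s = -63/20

Row-reduce the augmented matrix:
R1 ← R1 / (6).
R2 ← R2 + 6·R1.
R3 ← R3 − 6·R1.
R4 ← R4 + 2·R1.
R2 ← R2 / (3).
R1 ← R1 − 1/6·R2.
R3 ← R3 + 7·R2.
R4 ← R4 − 10/3·R2.
R5 ← R5 − 3·R2.
R3 ← R3 / (1/3).
R1 ← R1 + 2/9·R3.
R2 ← R2 + 2/3·R3.
R4 ← R4 − 41/9·R3.
R5 ← R5 + 1·R3.
R4 ← R4 / (70).
R1 ← R1 + 4·R4.
R2 ← R2 + 12·R4.
R3 ← R3 + 16·R4.
R5 ← R5 + 11·R4.
R5 ← R5 / (-1163/210).
R1 ← R1 + 27/35·R5.
R2 ← R2 + 46/35·R5.
R3 ← R3 + 254/105·R5.
R4 ← R4 + 163/210·R5.
Reading off the reduced rows gives u = 1/2, v = -4/5, w = -1, s = -3/4, t = 1.

u = 1/2, v = -4/5, w = -1, s = -3/4, t = 1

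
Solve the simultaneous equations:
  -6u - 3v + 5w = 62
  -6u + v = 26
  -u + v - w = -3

u = -5, v = -4, w = 4

Row-reduce the augmented matrix:
R1 ← R1 / (-6).
R2 ← R2 + 6·R1.
R3 ← R3 + 1·R1.
R2 ← R2 / (4).
R1 ← R1 − 1/2·R2.
R3 ← R3 − 3/2·R2.
R3 ← R3 / (1/24).
R1 ← R1 + 5/24·R3.
R2 ← R2 + 5/4·R3.
Reading off the reduced rows gives u = -5, v = -4, w = 4.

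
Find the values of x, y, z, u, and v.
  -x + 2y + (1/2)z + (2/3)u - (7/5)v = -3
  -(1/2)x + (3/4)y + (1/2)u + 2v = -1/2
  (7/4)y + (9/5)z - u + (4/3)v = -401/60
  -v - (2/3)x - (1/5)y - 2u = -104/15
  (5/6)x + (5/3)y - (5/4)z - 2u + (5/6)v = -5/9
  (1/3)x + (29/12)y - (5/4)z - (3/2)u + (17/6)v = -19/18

x = 3, y = -1/3, z = -2, u = 5/2, v = 0

Row-reduce the augmented matrix:
R1 ← R1 / (-1).
R2 ← R2 + 1/2·R1.
R4 ← R4 + 2/3·R1.
R5 ← R5 − 5/6·R1.
R6 ← R6 − 1/3·R1.
R2 ← R2 / (-1/4).
R1 ← R1 + 2·R2.
R3 ← R3 − 7/4·R2.
R4 ← R4 + 23/15·R2.
R5 ← R5 − 10/3·R2.
R6 ← R6 − 37/12·R2.
R3 ← R3 / (1/20).
R1 ← R1 − 3/2·R3.
R2 ← R2 − 1·R3.
R4 ← R4 − 6/5·R3.
R5 ← R5 + 25/6·R3.
R6 ← R6 + 25/6·R3.
R4 ← R4 / (-112/15).
R1 ← R1 + 7·R4.
R2 ← R2 + 4·R4.
R3 ← R3 − 10/3·R4.
R5 ← R5 − 44/3·R4.
R6 ← R6 − 44/3·R4.
R5 ← R5 / (132347/180).
R1 ← R1 + 12509/80·R5.
R2 ← R2 + 1757/12·R5.
R3 ← R3 − 4331/24·R5.
R4 ← R4 − 5381/80·R5.
R6 ← R6 − 132347/180·R5.
R6 reduces to 0 = 0, so the extra equation is consistent.
Reading off the reduced rows gives x = 3, y = -1/3, z = -2, u = 5/2, v = 0.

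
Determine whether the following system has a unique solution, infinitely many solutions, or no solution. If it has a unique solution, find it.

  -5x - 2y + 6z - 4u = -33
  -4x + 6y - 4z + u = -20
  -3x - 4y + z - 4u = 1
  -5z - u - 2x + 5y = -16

x = 1, y = -6, z = -4, u = 4

Row-reduce the augmented matrix:
R1 ← R1 / (-5).
R2 ← R2 + 4·R1.
R3 ← R3 + 3·R1.
R4 ← R4 + 2·R1.
R2 ← R2 / (38/5).
R1 ← R1 − 2/5·R2.
R3 ← R3 + 14/5·R2.
R4 ← R4 − 29/5·R2.
R3 ← R3 / (-111/19).
R1 ← R1 + 14/19·R3.
R2 ← R2 + 22/19·R3.
R4 ← R4 + 13/19·R3.
R4 ← R4 / (-577/222).
R1 ← R1 − 65/111·R4.
R2 ← R2 − 125/222·R4.
R3 ← R3 − 1/111·R4.
Reading off the reduced rows gives x = 1, y = -6, z = -4, u = 4.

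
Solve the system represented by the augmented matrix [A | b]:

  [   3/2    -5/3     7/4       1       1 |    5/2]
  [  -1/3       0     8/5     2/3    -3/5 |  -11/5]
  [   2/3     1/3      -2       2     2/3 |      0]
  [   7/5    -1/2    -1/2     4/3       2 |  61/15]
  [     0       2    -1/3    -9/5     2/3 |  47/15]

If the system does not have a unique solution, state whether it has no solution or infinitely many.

x_1 = 1, x_2 = 0, x_3 = 0, x_4 = -1, x_5 = 2

Row-reduce the augmented matrix:
R1 ← R1 / (3/2).
R2 ← R2 + 1/3·R1.
R3 ← R3 − 2/3·R1.
R4 ← R4 − 7/5·R1.
R2 ← R2 / (-10/27).
R1 ← R1 + 10/9·R2.
R3 ← R3 − 29/27·R2.
R4 ← R4 − 19/18·R2.
R5 ← R5 − 2·R2.
R3 ← R3 / (299/100).
R1 ← R1 + 24/5·R3.
R2 ← R2 + 537/100·R3.
R4 ← R4 − 707/200·R3.
R5 ← R5 − 1561/150·R3.
R4 ← R4 / (-8761/4485).
R1 ← R1 − 1386/299·R4.
R2 ← R2 − 1502/299·R4.
R3 ← R3 − 1240/897·R4.
R5 ← R5 + 153199/13455·R4.
R5 ← R5 / (-1692806/394245).
R1 ← R1 − 24745/8761·R5.
R2 ← R2 − 18232/8761·R5.
R3 ← R3 − 11342/26283·R5.
R4 ← R4 + 4586/8761·R5.
Reading off the reduced rows gives x_1 = 1, x_2 = 0, x_3 = 0, x_4 = -1, x_5 = 2.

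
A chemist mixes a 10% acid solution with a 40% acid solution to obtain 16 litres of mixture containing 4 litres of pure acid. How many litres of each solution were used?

litres of solution A: 8, litres of solution B: 8

Let a = litres of solution A, b = litres of solution B.
  a + b = 16
  (1/10)a + (2/5)b = 4
From equation 1: a = 16 − b.
Substitute into equation 2 and solve: b = 8.
Then a = 8.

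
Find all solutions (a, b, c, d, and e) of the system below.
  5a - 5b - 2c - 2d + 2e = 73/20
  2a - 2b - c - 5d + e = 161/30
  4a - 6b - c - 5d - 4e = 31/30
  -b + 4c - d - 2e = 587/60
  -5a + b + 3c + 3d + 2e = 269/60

a = 2/3, b = -1/4, c = 14/5, d = -1, e = 4/3

Row-reduce the augmented matrix:
R1 ← R1 / (5).
R2 ← R2 − 2·R1.
R3 ← R3 − 4·R1.
R5 ← R5 + 5·R1.
Swap R2 and R3.
R2 ← R2 / (-2).
R1 ← R1 + 1·R2.
R4 ← R4 + 1·R2.
R5 ← R5 + 4·R2.
R3 ← R3 / (-1/5).
R1 ← R1 + 7/10·R3.
R2 ← R2 + 3/10·R3.
R4 ← R4 − 37/10·R3.
R5 ← R5 + 1/5·R3.
R4 ← R4 / (-77).
R1 ← R1 − 16·R4.
R2 ← R2 − 8·R4.
R3 ← R3 − 21·R4.
R5 ← R5 − 12·R4.
R5 ← R5 / (1209/77).
R1 ← R1 − 529/154·R5.
R2 ← R2 − 457/154·R5.
R3 ← R3 − 5/22·R5.
R4 ← R4 + 9/154·R5.
Reading off the reduced rows gives a = 2/3, b = -1/4, c = 14/5, d = -1, e = 4/3.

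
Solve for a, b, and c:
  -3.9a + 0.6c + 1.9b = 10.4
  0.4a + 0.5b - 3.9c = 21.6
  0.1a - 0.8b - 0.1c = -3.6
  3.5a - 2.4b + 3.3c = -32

a = -1, b = 5, c = -5

Row-reduce the augmented matrix:
R1 ← R1 / (-39/10).
R2 ← R2 − 2/5·R1.
R3 ← R3 − 1/10·R1.
R4 ← R4 − 7/2·R1.
R2 ← R2 / (271/390).
R1 ← R1 + 19/39·R2.
R3 ← R3 + 293/390·R2.
R4 ← R4 + 271/390·R2.
R3 ← R3 / (-5738/1355).
R1 ← R1 + 771/271·R3.
R2 ← R2 + 1497/271·R3.
R4 reduces to 0 = 0, so the extra equation is consistent.
Reading off the reduced rows gives a = -1, b = 5, c = -5.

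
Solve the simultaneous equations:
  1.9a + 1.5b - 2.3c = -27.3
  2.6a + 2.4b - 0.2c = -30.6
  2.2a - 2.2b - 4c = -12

a = -6, b = -6, c = 3

Row-reduce the augmented matrix:
R1 ← R1 / (19/10).
R2 ← R2 − 13/5·R1.
R3 ← R3 − 11/5·R1.
R2 ← R2 / (33/95).
R1 ← R1 − 15/19·R2.
R3 ← R3 + 374/95·R2.
R3 ← R3 / (481/15).
R1 ← R1 + 87/11·R3.
R2 ← R2 − 280/33·R3.
Reading off the reduced rows gives a = -6, b = -6, c = 3.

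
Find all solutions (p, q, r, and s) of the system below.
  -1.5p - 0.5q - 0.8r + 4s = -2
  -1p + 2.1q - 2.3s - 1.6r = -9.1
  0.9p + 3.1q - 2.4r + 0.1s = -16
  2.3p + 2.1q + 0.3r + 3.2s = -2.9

p = -1, q = -1, r = 5, s = 0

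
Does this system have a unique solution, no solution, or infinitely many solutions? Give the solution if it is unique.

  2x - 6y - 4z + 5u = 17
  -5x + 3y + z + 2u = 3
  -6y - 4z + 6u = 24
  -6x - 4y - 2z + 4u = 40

x = -4, y = -5, z = 0, u = -1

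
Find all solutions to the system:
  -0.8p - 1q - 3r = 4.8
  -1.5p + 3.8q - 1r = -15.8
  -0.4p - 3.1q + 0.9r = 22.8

p = -6, q = -6, r = 2

Row-reduce the augmented matrix:
R1 ← R1 / (-4/5).
R2 ← R2 + 3/2·R1.
R3 ← R3 + 2/5·R1.
R2 ← R2 / (227/40).
R1 ← R1 − 5/4·R2.
R3 ← R3 + 13/5·R2.
R3 ← R3 / (5129/1135).
R1 ← R1 − 620/227·R3.
R2 ← R2 − 185/227·R3.
Reading off the reduced rows gives p = -6, q = -6, r = 2.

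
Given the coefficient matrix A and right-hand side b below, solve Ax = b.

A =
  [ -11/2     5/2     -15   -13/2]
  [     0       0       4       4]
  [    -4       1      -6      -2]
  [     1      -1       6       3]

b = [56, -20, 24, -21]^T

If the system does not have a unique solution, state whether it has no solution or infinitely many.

no solution

Row-reduce:
R1 ← R1 / (-11/2).
R3 ← R3 + 4·R1.
R4 ← R4 − 1·R1.
Swap R2 and R3.
R2 ← R2 / (-9/11).
R1 ← R1 + 5/11·R2.
R4 ← R4 + 6/11·R2.
R3 ← R3 / (4).
R2 ← R2 + 6·R3.
Row 4 reduces to 0 = 1/3, a contradiction. The system is inconsistent.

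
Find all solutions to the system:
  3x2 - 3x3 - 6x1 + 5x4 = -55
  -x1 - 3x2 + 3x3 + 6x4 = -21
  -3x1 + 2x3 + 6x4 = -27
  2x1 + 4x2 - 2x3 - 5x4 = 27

x1 = 3, x2 = 2, x3 = 6, x4 = -5

Row-reduce the augmented matrix:
R1 ← R1 / (-6).
R2 ← R2 + 1·R1.
R3 ← R3 + 3·R1.
R4 ← R4 − 2·R1.
R2 ← R2 / (-7/2).
R1 ← R1 + 1/2·R2.
R3 ← R3 + 3/2·R2.
R4 ← R4 − 5·R2.
R3 ← R3 / (2).
R2 ← R2 + 1·R3.
R4 ← R4 − 2·R3.
R4 ← R4 / (58/21).
R1 ← R1 + 11/7·R4.
R2 ← R2 + 5/6·R4.
R3 ← R3 − 9/14·R4.
Reading off the reduced rows gives x1 = 3, x2 = 2, x3 = 6, x4 = -5.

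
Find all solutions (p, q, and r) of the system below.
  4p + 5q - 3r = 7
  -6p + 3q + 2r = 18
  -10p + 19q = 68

Row-reduce:
R1 ← R1 / (4).
R2 ← R2 + 6·R1.
R3 ← R3 + 10·R1.
R2 ← R2 / (21/2).
R1 ← R1 − 5/4·R2.
R3 ← R3 − 63/2·R2.
Rank is 2 with 3 unknowns, leaving r free.

infinitely many solutions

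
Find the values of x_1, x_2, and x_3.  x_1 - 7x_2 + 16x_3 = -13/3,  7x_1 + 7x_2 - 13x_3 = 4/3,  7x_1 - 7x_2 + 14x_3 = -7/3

Row-reduce the augmented matrix:
R2 ← R2 − 7·R1.
R3 ← R3 − 7·R1.
R2 ← R2 / (56).
R1 ← R1 + 7·R2.
R3 ← R3 − 42·R2.
R3 ← R3 / (-17/4).
R1 ← R1 − 3/8·R3.
R2 ← R2 + 125/56·R3.
Reading off the reduced rows gives x_1 = 0, x_2 = -5/3, x_3 = -1.

x_1 = 0, x_2 = -5/3, x_3 = -1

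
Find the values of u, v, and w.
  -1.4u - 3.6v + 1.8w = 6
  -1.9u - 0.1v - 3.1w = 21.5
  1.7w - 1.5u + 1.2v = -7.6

u = -3, v = -3, w = -5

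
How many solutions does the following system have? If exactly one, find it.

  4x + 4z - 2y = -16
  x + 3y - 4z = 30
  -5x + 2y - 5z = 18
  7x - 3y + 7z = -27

no solution

Row-reduce:
R1 ← R1 / (4).
R2 ← R2 − 1·R1.
R3 ← R3 + 5·R1.
R4 ← R4 − 7·R1.
R2 ← R2 / (7/2).
R1 ← R1 + 1/2·R2.
R3 ← R3 + 1/2·R2.
R4 ← R4 − 1/2·R2.
R3 ← R3 / (-5/7).
R1 ← R1 − 2/7·R3.
R2 ← R2 + 10/7·R3.
R4 ← R4 − 5/7·R3.
Row 4 reduces to 0 = -1, a contradiction. The system is inconsistent.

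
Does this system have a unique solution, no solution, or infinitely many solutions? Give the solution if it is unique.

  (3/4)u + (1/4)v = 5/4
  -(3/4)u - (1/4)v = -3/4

no solution

Row-reduce:
R1 ← R1 / (3/4).
R2 ← R2 + 3/4·R1.
Row 2 reduces to 0 = 1/2, a contradiction. The system is inconsistent.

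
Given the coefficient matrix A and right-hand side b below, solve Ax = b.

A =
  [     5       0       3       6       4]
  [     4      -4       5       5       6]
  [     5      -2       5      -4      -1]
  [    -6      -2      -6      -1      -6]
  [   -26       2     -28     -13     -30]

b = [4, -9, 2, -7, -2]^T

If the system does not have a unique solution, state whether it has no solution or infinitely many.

no solution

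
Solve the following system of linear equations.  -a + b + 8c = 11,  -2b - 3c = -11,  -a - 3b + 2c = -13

no solution

Row-reduce:
R1 ← R1 / (-1).
R3 ← R3 + 1·R1.
R2 ← R2 / (-2).
R1 ← R1 + 1·R2.
R3 ← R3 + 4·R2.
Row 3 reduces to 0 = -2, a contradiction. The system is inconsistent.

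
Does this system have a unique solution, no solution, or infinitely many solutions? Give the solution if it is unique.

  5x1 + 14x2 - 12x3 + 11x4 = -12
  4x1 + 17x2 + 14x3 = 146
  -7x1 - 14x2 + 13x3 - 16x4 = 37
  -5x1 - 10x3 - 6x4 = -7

Row-reduce the augmented matrix:
R1 ← R1 / (5).
R2 ← R2 − 4·R1.
R3 ← R3 + 7·R1.
R4 ← R4 + 5·R1.
R2 ← R2 / (29/5).
R1 ← R1 − 14/5·R2.
R3 ← R3 − 28/5·R2.
R4 ← R4 − 14·R2.
R3 ← R3 / (-771/29).
R1 ← R1 + 400/29·R3.
R2 ← R2 − 118/29·R3.
R4 ← R4 + 2290/29·R3.
R4 ← R4 / (2149/771).
R1 ← R1 − 1813/771·R4.
R2 ← R2 + 238/771·R4.
R3 ← R3 + 229/771·R4.
Reading off the reduced rows gives x1 = -3, x2 = 6, x3 = 4, x4 = -3.

x1 = -3, x2 = 6, x3 = 4, x4 = -3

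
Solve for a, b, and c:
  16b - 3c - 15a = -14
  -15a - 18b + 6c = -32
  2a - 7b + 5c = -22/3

a = 4/3, b = 0, c = -2

Row-reduce the augmented matrix:
R1 ← R1 / (-15).
R2 ← R2 + 15·R1.
R3 ← R3 − 2·R1.
R2 ← R2 / (-34).
R1 ← R1 + 16/15·R2.
R3 ← R3 + 73/15·R2.
R3 ← R3 / (563/170).
R1 ← R1 + 7/85·R3.
R2 ← R2 + 9/34·R3.
Reading off the reduced rows gives a = 4/3, b = 0, c = -2.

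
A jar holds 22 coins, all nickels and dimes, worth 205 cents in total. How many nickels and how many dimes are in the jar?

nickels: 3, dimes: 19

Let n = nickels, d = dimes.
  d + n = 22
  5n + 10d = 205
From equation 1: n = 22 − d.
Substitute into equation 2 and solve: d = 19.
Then n = 3.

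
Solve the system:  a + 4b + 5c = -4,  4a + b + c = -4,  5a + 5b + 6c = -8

infinitely many solutions

Row-reduce:
R2 ← R2 − 4·R1.
R3 ← R3 − 5·R1.
R2 ← R2 / (-15).
R1 ← R1 − 4·R2.
R3 ← R3 + 15·R2.
Rank is 2 with 3 unknowns, leaving c free.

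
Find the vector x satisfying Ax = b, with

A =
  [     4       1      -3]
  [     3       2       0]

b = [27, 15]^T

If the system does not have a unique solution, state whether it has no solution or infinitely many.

infinitely many solutions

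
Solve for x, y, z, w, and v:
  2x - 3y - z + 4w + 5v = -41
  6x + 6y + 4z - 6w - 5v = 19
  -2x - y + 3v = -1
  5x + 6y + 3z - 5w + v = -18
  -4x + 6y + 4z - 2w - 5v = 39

Row-reduce the augmented matrix:
R1 ← R1 / (2).
R2 ← R2 − 6·R1.
R3 ← R3 + 2·R1.
R4 ← R4 − 5·R1.
R5 ← R5 + 4·R1.
R2 ← R2 / (15).
R1 ← R1 + 3/2·R2.
R3 ← R3 + 4·R2.
R4 ← R4 − 27/2·R2.
R3 ← R3 / (13/15).
R1 ← R1 − 1/5·R3.
R2 ← R2 − 7/15·R3.
R4 ← R4 + 4/5·R3.
R5 ← R5 − 2·R3.
R4 ← R4 / (6/13).
R1 ← R1 − 5/13·R4.
R2 ← R2 + 10/13·R4.
R3 ← R3 + 12/13·R4.
R5 ← R5 − 102/13·R4.
R5 ← R5 / (-307/2).
R1 ← R1 + 91/12·R5.
R2 ← R2 − 73/6·R5.
R3 ← R3 − 21·R5.
R4 ← R4 − 233/12·R5.
Reading off the reduced rows gives x = -4, y = -6, z = 6, w = -5, v = -5.

x = -4, y = -6, z = 6, w = -5, v = -5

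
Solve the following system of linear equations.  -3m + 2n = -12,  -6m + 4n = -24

infinitely many solutions

Row-reduce:
R1 ← R1 / (-3).
R2 ← R2 + 6·R1.
Rank is 1 with 2 unknowns, leaving n free.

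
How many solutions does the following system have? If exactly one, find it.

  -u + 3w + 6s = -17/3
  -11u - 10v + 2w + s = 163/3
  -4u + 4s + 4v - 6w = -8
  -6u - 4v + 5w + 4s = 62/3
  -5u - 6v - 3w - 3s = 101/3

u = -7/3, v = -3, w = 0, s = -4/3

Row-reduce the augmented matrix:
R1 ← R1 / (-1).
R2 ← R2 + 11·R1.
R3 ← R3 + 4·R1.
R4 ← R4 + 6·R1.
R5 ← R5 + 5·R1.
R2 ← R2 / (-10).
R3 ← R3 − 4·R2.
R4 ← R4 + 4·R2.
R5 ← R5 + 6·R2.
R3 ← R3 / (-152/5).
R1 ← R1 + 3·R3.
R2 ← R2 − 31/10·R3.
R4 ← R4 + 3/5·R3.
R5 ← R5 − 3/5·R3.
R4 ← R4 / (-387/76).
R1 ← R1 + 111/76·R4.
R2 ← R2 − 275/152·R4.
R3 ← R3 − 115/76·R4.
R5 ← R5 − 387/76·R4.
R5 reduces to 0 = 0, so the extra equation is consistent.
Reading off the reduced rows gives u = -7/3, v = -3, w = 0, s = -4/3.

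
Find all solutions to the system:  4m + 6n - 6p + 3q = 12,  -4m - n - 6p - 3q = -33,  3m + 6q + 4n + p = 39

infinitely many solutions

Row-reduce:
R1 ← R1 / (4).
R2 ← R2 + 4·R1.
R3 ← R3 − 3·R1.
R2 ← R2 / (5).
R1 ← R1 − 3/2·R2.
R3 ← R3 + 1/2·R2.
R3 ← R3 / (43/10).
R1 ← R1 − 21/10·R3.
R2 ← R2 + 12/5·R3.
Rank is 3 with 4 unknowns, leaving q free.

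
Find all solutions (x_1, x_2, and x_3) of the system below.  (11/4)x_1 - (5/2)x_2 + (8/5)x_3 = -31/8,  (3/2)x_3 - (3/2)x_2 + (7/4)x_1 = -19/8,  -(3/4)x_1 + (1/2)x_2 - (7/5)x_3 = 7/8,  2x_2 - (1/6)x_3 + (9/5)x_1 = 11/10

Row-reduce the augmented matrix:
R1 ← R1 / (11/4).
R2 ← R2 − 7/4·R1.
R3 ← R3 + 3/4·R1.
R4 ← R4 − 9/5·R1.
R2 ← R2 / (1/11).
R1 ← R1 + 10/11·R2.
R3 ← R3 + 2/11·R2.
R4 ← R4 − 40/11·R2.
Swap R3 and R4.
R3 ← R3 / (-3073/150).
R1 ← R1 − 27/5·R3.
R2 ← R2 − 53/10·R3.
R4 reduces to 0 = 0, so the extra equation is consistent.
Reading off the reduced rows gives x_1 = -1/2, x_2 = 1, x_3 = 0.

x_1 = -1/2, x_2 = 1, x_3 = 0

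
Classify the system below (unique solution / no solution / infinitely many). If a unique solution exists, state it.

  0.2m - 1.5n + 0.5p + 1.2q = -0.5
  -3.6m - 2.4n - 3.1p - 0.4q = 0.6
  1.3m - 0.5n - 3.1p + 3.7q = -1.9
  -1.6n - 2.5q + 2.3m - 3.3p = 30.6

Row-reduce the augmented matrix:
R1 ← R1 / (1/5).
R2 ← R2 + 18/5·R1.
R3 ← R3 − 13/10·R1.
R4 ← R4 − 23/10·R1.
R2 ← R2 / (-147/5).
R1 ← R1 + 15/2·R2.
R3 ← R3 − 37/4·R2.
R4 ← R4 − 313/20·R2.
R3 ← R3 / (-26423/5880).
R1 ← R1 − 195/196·R3.
R2 ← R2 + 59/294·R3.
R4 ← R4 + 34747/5880·R3.
R4 ← R4 / (-1109063/132115).
R1 ← R1 − 30673/26423·R4.
R2 ← R2 + 22086/26423·R4.
R3 ← R3 + 15112/26423·R4.
Reading off the reduced rows gives m = 4, n = -3, p = -2, q = -4.

m = 4, n = -3, p = -2, q = -4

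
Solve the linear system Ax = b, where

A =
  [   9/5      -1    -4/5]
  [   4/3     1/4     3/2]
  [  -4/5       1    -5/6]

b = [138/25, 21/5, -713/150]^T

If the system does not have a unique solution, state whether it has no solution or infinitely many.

x_1 = 12/5, x_2 = -2, x_3 = 1

Row-reduce the augmented matrix:
R1 ← R1 / (9/5).
R2 ← R2 − 4/3·R1.
R3 ← R3 + 4/5·R1.
R2 ← R2 / (107/108).
R1 ← R1 + 5/9·R2.
R3 ← R3 − 5/9·R2.
R3 ← R3 / (-7583/3210).
R1 ← R1 − 78/107·R3.
R2 ← R2 − 226/107·R3.
Reading off the reduced rows gives x_1 = 12/5, x_2 = -2, x_3 = 1.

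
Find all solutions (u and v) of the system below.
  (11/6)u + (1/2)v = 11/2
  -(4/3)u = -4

Row-reduce the augmented matrix:
R1 ← R1 / (11/6).
R2 ← R2 + 4/3·R1.
R2 ← R2 / (4/11).
R1 ← R1 − 3/11·R2.
Reading off the reduced rows gives u = 3, v = 0.

u = 3, v = 0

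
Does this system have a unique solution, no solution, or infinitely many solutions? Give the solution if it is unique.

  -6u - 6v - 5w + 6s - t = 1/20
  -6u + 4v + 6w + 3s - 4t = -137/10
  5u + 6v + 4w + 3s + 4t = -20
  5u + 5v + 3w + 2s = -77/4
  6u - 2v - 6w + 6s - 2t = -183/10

Row-reduce the augmented matrix:
R1 ← R1 / (-6).
R2 ← R2 + 6·R1.
R3 ← R3 − 5·R1.
R4 ← R4 − 5·R1.
R5 ← R5 − 6·R1.
R2 ← R2 / (10).
R1 ← R1 − 1·R2.
R3 ← R3 − 1·R2.
R5 ← R5 + 8·R2.
R3 ← R3 / (-19/15).
R1 ← R1 + 4/15·R3.
R2 ← R2 − 11/10·R3.
R4 ← R4 + 7/6·R3.
R5 ← R5 + 11/5·R3.
R4 ← R4 / (-49/76).
R1 ← R1 + 93/38·R4.
R2 ← R2 − 525/76·R4.
R3 ← R3 + 249/38·R4.
R5 ← R5 + 183/38·R4.
R5 ← R5 / (914/49).
R1 ← R1 − 736/49·R5.
R2 ← R2 + 283/7·R5.
R3 ← R3 − 1871/49·R5.
R4 ← R4 − 306/49·R5.
Reading off the reduced rows gives u = -9/5, v = 1/2, w = -9/4, s = -3, t = 1.

u = -9/5, v = 1/2, w = -9/4, s = -3, t = 1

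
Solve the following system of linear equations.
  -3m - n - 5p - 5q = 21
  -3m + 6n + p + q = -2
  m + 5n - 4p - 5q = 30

infinitely many solutions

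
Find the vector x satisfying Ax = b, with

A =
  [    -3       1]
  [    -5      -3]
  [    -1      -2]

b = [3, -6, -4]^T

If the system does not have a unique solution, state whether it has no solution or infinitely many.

Row-reduce:
R1 ← R1 / (-3).
R2 ← R2 + 5·R1.
R3 ← R3 + 1·R1.
R2 ← R2 / (-14/3).
R1 ← R1 + 1/3·R2.
R3 ← R3 + 7/3·R2.
Row 3 reduces to 0 = 1/2, a contradiction. The system is inconsistent.

no solution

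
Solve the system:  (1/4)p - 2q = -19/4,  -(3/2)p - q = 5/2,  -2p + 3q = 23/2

Row-reduce:
R1 ← R1 / (1/4).
R2 ← R2 + 3/2·R1.
R3 ← R3 + 2·R1.
R2 ← R2 / (-13).
R1 ← R1 + 8·R2.
R3 ← R3 + 13·R2.
Row 3 reduces to 0 = -1/2, a contradiction. The system is inconsistent.

no solution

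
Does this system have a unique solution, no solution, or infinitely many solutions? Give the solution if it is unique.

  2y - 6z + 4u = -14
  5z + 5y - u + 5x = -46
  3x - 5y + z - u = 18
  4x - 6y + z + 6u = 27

x = -4, y = -6, z = 1, u = 1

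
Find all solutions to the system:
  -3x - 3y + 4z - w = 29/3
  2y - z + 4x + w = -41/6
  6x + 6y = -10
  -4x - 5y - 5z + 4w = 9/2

x = -5/3, y = 0, z = 3/2, w = 4/3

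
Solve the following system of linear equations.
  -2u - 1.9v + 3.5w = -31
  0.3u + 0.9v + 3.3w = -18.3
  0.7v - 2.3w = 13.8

u = 5, v = 0, w = -6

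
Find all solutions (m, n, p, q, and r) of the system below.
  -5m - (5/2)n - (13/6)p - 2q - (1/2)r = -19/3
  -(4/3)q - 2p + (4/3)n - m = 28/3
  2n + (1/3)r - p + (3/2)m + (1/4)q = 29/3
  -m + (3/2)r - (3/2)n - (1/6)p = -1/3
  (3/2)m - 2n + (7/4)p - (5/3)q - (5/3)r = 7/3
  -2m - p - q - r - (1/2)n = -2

Row-reduce:
R1 ← R1 / (-5).
R2 ← R2 + 1·R1.
R3 ← R3 − 3/2·R1.
R4 ← R4 + 1·R1.
R5 ← R5 − 3/2·R1.
R6 ← R6 + 2·R1.
R2 ← R2 / (11/6).
R1 ← R1 − 1/2·R2.
R3 ← R3 − 5/4·R2.
R4 ← R4 + 1·R2.
R5 ← R5 + 11/4·R2.
R6 ← R6 − 1/2·R2.
R3 ← R3 / (-32/55).
R1 ← R1 − 142/165·R3.
R2 ← R2 + 47/55·R3.
R4 ← R4 + 97/165·R3.
R5 ← R5 + 5/4·R3.
R6 ← R6 − 97/330·R3.
R4 ← R4 / (-51/128).
R1 ← R1 − 69/64·R4.
R2 ← R2 + 119/128·R4.
R3 ← R3 + 63/128·R4.
R5 ← R5 + 6577/1536·R4.
R6 ← R6 − 51/256·R4.
R5 ← R5 / (-101593/5508).
R1 ← R1 − 674/153·R5.
R2 ← R2 + 100/27·R5.
R3 ← R3 + 107/51·R5.
R4 ← R4 + 1772/459·R5.
Row 6 reduces to 0 = 1, a contradiction. The system is inconsistent.

no solution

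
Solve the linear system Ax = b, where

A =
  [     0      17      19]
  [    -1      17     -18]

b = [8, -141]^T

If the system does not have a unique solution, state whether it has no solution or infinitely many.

Row-reduce:
Swap R1 and R2.
R1 ← R1 / (-1).
R2 ← R2 / (17).
R1 ← R1 + 17·R2.
Rank is 2 with 3 unknowns, leaving x_3 free.

infinitely many solutions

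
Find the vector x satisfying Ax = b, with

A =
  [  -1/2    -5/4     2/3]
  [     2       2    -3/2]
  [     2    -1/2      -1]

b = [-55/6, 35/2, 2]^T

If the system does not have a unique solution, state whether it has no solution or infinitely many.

x_1 = 2, x_2 = 6, x_3 = -1

Row-reduce the augmented matrix:
R1 ← R1 / (-1/2).
R2 ← R2 − 2·R1.
R3 ← R3 − 2·R1.
R2 ← R2 / (-3).
R1 ← R1 − 5/2·R2.
R3 ← R3 + 11/2·R2.
R3 ← R3 / (-17/36).
R1 ← R1 + 13/36·R3.
R2 ← R2 + 7/18·R3.
Reading off the reduced rows gives x_1 = 2, x_2 = 6, x_3 = -1.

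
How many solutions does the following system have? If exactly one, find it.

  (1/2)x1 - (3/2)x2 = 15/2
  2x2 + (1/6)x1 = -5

Row-reduce the augmented matrix:
R1 ← R1 / (1/2).
R2 ← R2 − 1/6·R1.
R2 ← R2 / (5/2).
R1 ← R1 + 3·R2.
Reading off the reduced rows gives x1 = 6, x2 = -3.

x1 = 6, x2 = -3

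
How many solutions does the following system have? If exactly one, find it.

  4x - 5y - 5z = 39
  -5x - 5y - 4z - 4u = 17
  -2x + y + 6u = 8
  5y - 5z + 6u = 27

x = 1, y = -2, z = -5, u = 2

Row-reduce the augmented matrix:
R1 ← R1 / (4).
R2 ← R2 + 5·R1.
R3 ← R3 + 2·R1.
R2 ← R2 / (-45/4).
R1 ← R1 + 5/4·R2.
R3 ← R3 + 3/2·R2.
R4 ← R4 − 5·R2.
R3 ← R3 / (-17/15).
R1 ← R1 + 1/9·R3.
R2 ← R2 − 41/45·R3.
R4 ← R4 + 86/9·R3.
R4 ← R4 / (-2594/51).
R1 ← R1 + 10/51·R4.
R2 ← R2 − 286/51·R4.
R3 ← R3 + 98/17·R4.
Reading off the reduced rows gives x = 1, y = -2, z = -5, u = 2.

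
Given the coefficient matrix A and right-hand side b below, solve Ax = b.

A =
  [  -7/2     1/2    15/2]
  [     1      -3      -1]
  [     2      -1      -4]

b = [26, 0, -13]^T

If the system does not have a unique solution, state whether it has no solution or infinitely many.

Row-reduce:
R1 ← R1 / (-7/2).
R2 ← R2 − 1·R1.
R3 ← R3 − 2·R1.
R2 ← R2 / (-20/7).
R1 ← R1 + 1/7·R2.
R3 ← R3 + 5/7·R2.
Rank is 2 with 3 unknowns, leaving x_3 free.

infinitely many solutions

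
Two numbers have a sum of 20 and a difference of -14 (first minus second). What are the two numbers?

first number: 3, second number: 17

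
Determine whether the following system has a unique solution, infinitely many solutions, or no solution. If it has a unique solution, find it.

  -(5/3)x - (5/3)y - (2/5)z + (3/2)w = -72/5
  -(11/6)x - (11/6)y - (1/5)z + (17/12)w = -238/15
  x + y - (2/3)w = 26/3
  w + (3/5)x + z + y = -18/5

infinitely many solutions

Row-reduce:
R1 ← R1 / (-5/3).
R2 ← R2 + 11/6·R1.
R3 ← R3 − 1·R1.
R4 ← R4 − 3/5·R1.
Swap R2 and R4.
R2 ← R2 / (2/5).
R1 ← R1 − 1·R2.
R3 ← R3 / (-6/25).
R1 ← R1 + 19/10·R3.
R2 ← R2 − 107/50·R3.
R4 ← R4 − 6/25·R3.
Rank is 3 with 4 unknowns, leaving w free.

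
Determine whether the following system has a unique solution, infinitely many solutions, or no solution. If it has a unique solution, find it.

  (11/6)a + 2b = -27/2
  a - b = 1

a = -3, b = -4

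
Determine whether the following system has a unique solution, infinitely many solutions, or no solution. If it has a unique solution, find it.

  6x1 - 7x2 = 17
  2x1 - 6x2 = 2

Row-reduce the augmented matrix:
R1 ← R1 / (6).
R2 ← R2 − 2·R1.
R2 ← R2 / (-11/3).
R1 ← R1 + 7/6·R2.
Reading off the reduced rows gives x1 = 4, x2 = 1.

x1 = 4, x2 = 1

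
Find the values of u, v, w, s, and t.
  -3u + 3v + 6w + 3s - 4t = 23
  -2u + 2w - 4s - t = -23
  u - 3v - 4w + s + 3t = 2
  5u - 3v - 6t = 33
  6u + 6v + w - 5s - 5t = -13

u = 0, v = -1, w = -2, s = 6, t = -5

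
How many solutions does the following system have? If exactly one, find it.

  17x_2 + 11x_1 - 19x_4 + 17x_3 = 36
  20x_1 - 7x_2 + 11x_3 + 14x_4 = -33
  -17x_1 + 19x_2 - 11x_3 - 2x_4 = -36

infinitely many solutions

Row-reduce:
R1 ← R1 / (11).
R2 ← R2 − 20·R1.
R3 ← R3 + 17·R1.
R2 ← R2 / (-417/11).
R1 ← R1 − 17/11·R2.
R3 ← R3 − 498/11·R2.
R3 ← R3 / (-1182/139).
R1 ← R1 − 102/139·R3.
R2 ← R2 − 73/139·R3.
Rank is 3 with 4 unknowns, leaving x_4 free.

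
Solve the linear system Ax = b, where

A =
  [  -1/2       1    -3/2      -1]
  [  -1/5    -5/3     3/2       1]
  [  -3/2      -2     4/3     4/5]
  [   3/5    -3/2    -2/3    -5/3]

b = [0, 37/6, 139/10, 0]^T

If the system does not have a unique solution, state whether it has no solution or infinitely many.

x_1 = -5, x_2 = -4, x_3 = -3, x_4 = 3

Row-reduce the augmented matrix:
R1 ← R1 / (-1/2).
R2 ← R2 + 1/5·R1.
R3 ← R3 + 3/2·R1.
R4 ← R4 − 3/5·R1.
R2 ← R2 / (-31/15).
R1 ← R1 + 2·R2.
R3 ← R3 + 5·R2.
R4 ← R4 + 3/10·R2.
R3 ← R3 / (70/93).
R1 ← R1 − 30/31·R3.
R2 ← R2 + 63/62·R3.
R4 ← R4 + 1031/372·R3.
R4 ← R4 / (-1627/1050).
R1 ← R1 − 4/35·R4.
R2 ← R2 + 3/25·R4.
R3 ← R3 − 96/175·R4.
Reading off the reduced rows gives x_1 = -5, x_2 = -4, x_3 = -3, x_4 = 3.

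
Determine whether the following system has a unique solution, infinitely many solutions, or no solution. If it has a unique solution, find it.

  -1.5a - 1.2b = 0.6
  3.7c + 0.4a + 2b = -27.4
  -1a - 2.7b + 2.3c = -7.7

Row-reduce the augmented matrix:
R1 ← R1 / (-3/2).
R2 ← R2 − 2/5·R1.
R3 ← R3 + 1·R1.
R2 ← R2 / (42/25).
R1 ← R1 − 4/5·R2.
R3 ← R3 + 19/10·R2.
R3 ← R3 / (5447/840).
R1 ← R1 + 37/21·R3.
R2 ← R2 − 185/84·R3.
Reading off the reduced rows gives a = 2, b = -3, c = -6.

a = 2, b = -3, c = -6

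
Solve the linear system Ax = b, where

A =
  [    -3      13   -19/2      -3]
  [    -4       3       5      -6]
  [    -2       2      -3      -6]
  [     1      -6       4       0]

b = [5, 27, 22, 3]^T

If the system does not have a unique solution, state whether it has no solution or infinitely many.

infinitely many solutions

Row-reduce:
R1 ← R1 / (-3).
R2 ← R2 + 4·R1.
R3 ← R3 + 2·R1.
R4 ← R4 − 1·R1.
R2 ← R2 / (-43/3).
R1 ← R1 + 13/3·R2.
R3 ← R3 + 20/3·R2.
R4 ← R4 + 5/3·R2.
R3 ← R3 / (-210/43).
R1 ← R1 + 187/86·R3.
R2 ← R2 + 53/43·R3.
R4 ← R4 + 105/86·R3.
Rank is 3 with 4 unknowns, leaving x_4 free.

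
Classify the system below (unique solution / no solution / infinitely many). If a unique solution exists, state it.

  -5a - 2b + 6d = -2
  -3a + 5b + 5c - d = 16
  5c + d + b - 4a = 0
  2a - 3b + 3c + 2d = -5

a = 2, b = 5, c = 0, d = 3

Row-reduce the augmented matrix:
R1 ← R1 / (-5).
R2 ← R2 + 3·R1.
R3 ← R3 + 4·R1.
R4 ← R4 − 2·R1.
R2 ← R2 / (31/5).
R1 ← R1 − 2/5·R2.
R3 ← R3 − 13/5·R2.
R4 ← R4 + 19/5·R2.
R3 ← R3 / (90/31).
R1 ← R1 + 10/31·R3.
R2 ← R2 − 25/31·R3.
R4 ← R4 − 188/31·R3.
R4 ← R4 / (247/45).
R1 ← R1 + 10/9·R4.
R2 ← R2 + 2/9·R4.
R3 ← R3 + 29/45·R4.
Reading off the reduced rows gives a = 2, b = 5, c = 0, d = 3.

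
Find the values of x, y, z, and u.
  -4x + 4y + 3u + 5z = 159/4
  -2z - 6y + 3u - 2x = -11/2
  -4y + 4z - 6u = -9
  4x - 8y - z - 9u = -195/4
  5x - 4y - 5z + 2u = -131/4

x = -3, y = 2, z = 11/4, u = 2

Row-reduce the augmented matrix:
R1 ← R1 / (-4).
R2 ← R2 + 2·R1.
R4 ← R4 − 4·R1.
R5 ← R5 − 5·R1.
R2 ← R2 / (-8).
R1 ← R1 + 1·R2.
R3 ← R3 + 4·R2.
R4 ← R4 + 4·R2.
R5 ← R5 − 1·R2.
R3 ← R3 / (25/4).
R1 ← R1 + 11/16·R3.
R2 ← R2 − 9/16·R3.
R4 ← R4 − 25/4·R3.
R5 ← R5 − 11/16·R3.
Swap R4 and R5.
R4 ← R4 / (167/25).
R1 ← R1 + 42/25·R4.
R2 ← R2 − 21/50·R4.
R3 ← R3 + 27/25·R4.
R5 reduces to 0 = 0, so the extra equation is consistent.
Reading off the reduced rows gives x = -3, y = 2, z = 11/4, u = 2.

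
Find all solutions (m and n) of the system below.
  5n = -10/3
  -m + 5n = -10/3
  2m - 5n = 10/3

m = 0, n = -2/3

Row-reduce the augmented matrix:
Swap R1 and R2.
R1 ← R1 / (-1).
R3 ← R3 − 2·R1.
R2 ← R2 / (5).
R1 ← R1 + 5·R2.
R3 ← R3 − 5·R2.
R3 reduces to 0 = 0, so the extra equation is consistent.
Reading off the reduced rows gives m = 0, n = -2/3.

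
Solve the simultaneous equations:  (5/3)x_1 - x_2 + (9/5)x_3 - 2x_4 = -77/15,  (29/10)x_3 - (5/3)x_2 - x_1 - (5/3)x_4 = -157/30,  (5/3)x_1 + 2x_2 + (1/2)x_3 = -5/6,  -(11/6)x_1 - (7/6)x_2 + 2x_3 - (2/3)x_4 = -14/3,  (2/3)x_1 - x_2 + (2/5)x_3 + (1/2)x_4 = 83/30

no solution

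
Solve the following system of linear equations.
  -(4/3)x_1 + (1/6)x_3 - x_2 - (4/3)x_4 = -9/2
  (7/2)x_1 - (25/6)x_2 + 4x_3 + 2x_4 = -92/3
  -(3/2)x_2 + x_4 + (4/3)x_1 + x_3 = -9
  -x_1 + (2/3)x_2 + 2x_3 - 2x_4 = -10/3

no solution

Row-reduce:
R1 ← R1 / (-4/3).
R2 ← R2 − 7/2·R1.
R3 ← R3 − 4/3·R1.
R4 ← R4 + 1·R1.
R2 ← R2 / (-163/24).
R1 ← R1 − 3/4·R2.
R3 ← R3 + 5/2·R2.
R4 ← R4 − 17/12·R2.
R3 ← R3 / (-913/1956).
R1 ← R1 − 119/326·R3.
R2 ← R2 + 213/326·R3.
R4 ← R4 − 913/326·R3.
Row 4 reduces to 0 = 4, a contradiction. The system is inconsistent.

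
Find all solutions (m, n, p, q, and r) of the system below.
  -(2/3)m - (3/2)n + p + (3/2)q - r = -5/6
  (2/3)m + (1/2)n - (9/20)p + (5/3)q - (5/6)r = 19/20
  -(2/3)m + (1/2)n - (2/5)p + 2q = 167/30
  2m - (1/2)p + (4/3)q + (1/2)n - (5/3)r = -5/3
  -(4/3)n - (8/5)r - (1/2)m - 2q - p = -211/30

no solution

Row-reduce:
R1 ← R1 / (-2/3).
R2 ← R2 − 2/3·R1.
R3 ← R3 + 2/3·R1.
R4 ← R4 − 2·R1.
R5 ← R5 + 1/2·R1.
R2 ← R2 / (-1).
R1 ← R1 − 9/4·R2.
R3 ← R3 − 2·R2.
R4 ← R4 + 4·R2.
R5 ← R5 + 5/24·R2.
R3 ← R3 / (-3/10).
R1 ← R1 + 21/80·R3.
R2 ← R2 + 11/20·R3.
R4 ← R4 − 3/10·R3.
R5 ← R5 + 179/96·R3.
Swap R4 and R5.
R4 ← R4 / (-39965/864).
R1 ← R1 + 53/48·R4.
R2 ← R2 + 565/36·R4.
R3 ← R3 + 205/9·R4.
Row 5 reduces to 0 = 2, a contradiction. The system is inconsistent.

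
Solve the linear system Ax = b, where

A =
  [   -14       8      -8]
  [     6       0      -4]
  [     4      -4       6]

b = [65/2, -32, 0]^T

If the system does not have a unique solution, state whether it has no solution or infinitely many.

no solution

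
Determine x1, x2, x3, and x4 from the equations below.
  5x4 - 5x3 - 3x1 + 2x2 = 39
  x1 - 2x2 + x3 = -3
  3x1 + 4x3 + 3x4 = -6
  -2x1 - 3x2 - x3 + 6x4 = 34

x1 = -2, x2 = -1, x3 = -3, x4 = 4

Row-reduce the augmented matrix:
R1 ← R1 / (-3).
R2 ← R2 − 1·R1.
R3 ← R3 − 3·R1.
R4 ← R4 + 2·R1.
R2 ← R2 / (-4/3).
R1 ← R1 + 2/3·R2.
R3 ← R3 − 2·R2.
R4 ← R4 + 13/3·R2.
R3 ← R3 / (-2).
R1 ← R1 − 2·R3.
R2 ← R2 − 1/2·R3.
R4 ← R4 − 9/2·R3.
R4 ← R4 / (167/8).
R1 ← R1 − 8·R4.
R2 ← R2 − 11/8·R4.
R3 ← R3 + 21/4·R4.
Reading off the reduced rows gives x1 = -2, x2 = -1, x3 = -3, x4 = 4.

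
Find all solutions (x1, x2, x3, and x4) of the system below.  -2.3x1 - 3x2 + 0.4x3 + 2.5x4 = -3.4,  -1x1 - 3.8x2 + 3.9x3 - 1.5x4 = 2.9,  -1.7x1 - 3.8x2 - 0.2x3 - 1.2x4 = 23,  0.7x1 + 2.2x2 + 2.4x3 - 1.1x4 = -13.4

Row-reduce the augmented matrix:
R1 ← R1 / (-23/10).
R2 ← R2 + 1·R1.
R3 ← R3 + 17/10·R1.
R4 ← R4 − 7/10·R1.
R2 ← R2 / (-287/115).
R1 ← R1 − 30/23·R2.
R3 ← R3 + 182/115·R2.
R4 ← R4 − 148/115·R2.
R3 ← R3 / (-586/205).
R1 ← R1 − 509/287·R3.
R2 ← R2 + 857/574·R3.
R4 ← R4 − 6376/1435·R3.
R4 ← R4 / (-39591/10255).
R1 ← R1 + 27173/8204·R4.
R2 ← R2 − 29069/16408·R4.
R3 ← R3 − 577/1172·R4.
Reading off the reduced rows gives x1 = -2, x2 = -3, x3 = -5, x4 = -6.

x1 = -2, x2 = -3, x3 = -5, x4 = -6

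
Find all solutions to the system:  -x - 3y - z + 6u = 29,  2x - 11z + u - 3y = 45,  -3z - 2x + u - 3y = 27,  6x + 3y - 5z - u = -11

no solution

Row-reduce:
R1 ← R1 / (-1).
R2 ← R2 − 2·R1.
R3 ← R3 + 2·R1.
R4 ← R4 − 6·R1.
R2 ← R2 / (-9).
R1 ← R1 − 3·R2.
R3 ← R3 − 3·R2.
R4 ← R4 + 15·R2.
R3 ← R3 / (-16/3).
R1 ← R1 + 10/3·R3.
R2 ← R2 − 13/9·R3.
R4 ← R4 − 32/3·R3.
Row 4 reduces to 0 = -2, a contradiction. The system is inconsistent.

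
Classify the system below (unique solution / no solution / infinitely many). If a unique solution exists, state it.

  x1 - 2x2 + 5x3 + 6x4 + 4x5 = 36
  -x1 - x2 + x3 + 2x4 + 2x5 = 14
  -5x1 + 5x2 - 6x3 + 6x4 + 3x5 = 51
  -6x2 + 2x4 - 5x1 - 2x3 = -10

infinitely many solutions

Row-reduce:
R2 ← R2 + 1·R1.
R3 ← R3 + 5·R1.
R4 ← R4 + 5·R1.
R2 ← R2 / (-3).
R1 ← R1 + 2·R2.
R3 ← R3 + 5·R2.
R4 ← R4 + 16·R2.
R3 ← R3 / (9).
R1 ← R1 − 1·R3.
R2 ← R2 + 2·R3.
R4 ← R4 + 9·R3.
R4 ← R4 / (12).
R1 ← R1 + 50/27·R4.
R2 ← R2 − 64/27·R4.
R3 ← R3 − 68/27·R4.
Rank is 4 with 5 unknowns, leaving x5 free.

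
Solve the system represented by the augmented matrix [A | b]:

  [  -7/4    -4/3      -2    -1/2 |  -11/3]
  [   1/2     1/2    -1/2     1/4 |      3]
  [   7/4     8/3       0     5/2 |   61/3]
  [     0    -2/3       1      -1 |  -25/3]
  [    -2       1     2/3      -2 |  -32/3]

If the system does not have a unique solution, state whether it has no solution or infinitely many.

x_1 = 0, x_2 = 2, x_3 = -1, x_4 = 6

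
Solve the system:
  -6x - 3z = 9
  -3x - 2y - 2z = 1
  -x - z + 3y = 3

x = -3, y = 1, z = 3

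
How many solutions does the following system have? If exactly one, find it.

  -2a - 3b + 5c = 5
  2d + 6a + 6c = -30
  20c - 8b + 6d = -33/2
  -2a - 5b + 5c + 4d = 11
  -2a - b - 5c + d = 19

no solution

Row-reduce:
R1 ← R1 / (-2).
R2 ← R2 − 6·R1.
R4 ← R4 + 2·R1.
R5 ← R5 + 2·R1.
R2 ← R2 / (-9).
R1 ← R1 − 3/2·R2.
R3 ← R3 + 8·R2.
R4 ← R4 + 2·R2.
R5 ← R5 − 2·R2.
R3 ← R3 / (4/3).
R1 ← R1 − 1·R3.
R2 ← R2 + 7/3·R3.
R4 ← R4 + 14/3·R3.
R5 ← R5 + 16/3·R3.
R4 ← R4 / (55/3).
R1 ← R1 + 17/6·R4.
R2 ← R2 − 43/6·R4.
R3 ← R3 − 19/6·R4.
R5 ← R5 − 55/3·R4.
Row 5 reduces to 0 = -1/4, a contradiction. The system is inconsistent.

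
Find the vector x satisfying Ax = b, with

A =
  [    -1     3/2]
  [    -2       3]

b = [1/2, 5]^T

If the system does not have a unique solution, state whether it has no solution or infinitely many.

no solution

Row-reduce:
R1 ← R1 / (-1).
R2 ← R2 + 2·R1.
Row 2 reduces to 0 = 4, a contradiction. The system is inconsistent.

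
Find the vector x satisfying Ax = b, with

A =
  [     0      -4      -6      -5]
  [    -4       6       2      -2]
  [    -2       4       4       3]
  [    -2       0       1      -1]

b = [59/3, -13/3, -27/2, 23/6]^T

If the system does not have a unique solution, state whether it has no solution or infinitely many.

Row-reduce the augmented matrix:
Swap R1 and R2.
R1 ← R1 / (-4).
R3 ← R3 + 2·R1.
R4 ← R4 + 2·R1.
R2 ← R2 / (-4).
R1 ← R1 + 3/2·R2.
R3 ← R3 − 1·R2.
R4 ← R4 + 3·R2.
R3 ← R3 / (3/2).
R1 ← R1 − 7/4·R3.
R2 ← R2 − 3/2·R3.
R4 ← R4 − 9/2·R3.
R4 ← R4 / (-9/2).
R1 ← R1 + 5/6·R4.
R2 ← R2 + 3/2·R4.
R3 ← R3 − 11/6·R4.
Reading off the reduced rows gives x_1 = -3/4, x_2 = -2, x_3 = 0, x_4 = -7/3.

x_1 = -3/4, x_2 = -2, x_3 = 0, x_4 = -7/3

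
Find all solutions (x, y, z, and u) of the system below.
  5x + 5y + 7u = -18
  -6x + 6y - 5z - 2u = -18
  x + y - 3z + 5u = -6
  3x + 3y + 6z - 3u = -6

infinitely many solutions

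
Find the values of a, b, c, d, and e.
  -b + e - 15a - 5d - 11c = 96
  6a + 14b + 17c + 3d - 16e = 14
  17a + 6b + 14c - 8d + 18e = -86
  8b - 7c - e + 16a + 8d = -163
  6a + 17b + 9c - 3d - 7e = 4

Row-reduce the augmented matrix:
R1 ← R1 / (-15).
R2 ← R2 − 6·R1.
R3 ← R3 − 17·R1.
R4 ← R4 − 16·R1.
R5 ← R5 − 6·R1.
R2 ← R2 / (68/5).
R1 ← R1 − 1/15·R2.
R3 ← R3 − 73/15·R2.
R4 ← R4 − 104/15·R2.
R5 ← R5 − 83/5·R2.
R3 ← R3 / (-607/204).
R1 ← R1 − 137/204·R3.
R2 ← R2 − 63/68·R3.
R4 ← R4 + 1283/51·R3.
R5 ← R5 + 733/68·R3.
R4 ← R4 / (73283/607).
R1 ← R1 + 1722/607·R4.
R2 ← R2 + 2606/607·R4.
R3 ← R3 − 2861/607·R4.
R5 ← R5 − 27064/607·R4.
R5 ← R5 / (-211566/73283).
R1 ← R1 − 9070/10469·R5.
R2 ← R2 + 43759/73283·R5.
R3 ← R3 + 33819/73283·R5.
R4 ← R4 + 121973/73283·R5.
Reading off the reduced rows gives a = -6, b = -1, c = 2, d = -6, e = -3.

a = -6, b = -1, c = 2, d = -6, e = -3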